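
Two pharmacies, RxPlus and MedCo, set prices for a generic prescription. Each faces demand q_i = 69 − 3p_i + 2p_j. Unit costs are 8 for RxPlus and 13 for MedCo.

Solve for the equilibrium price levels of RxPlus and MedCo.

24.1875, 26.0625

RxPlus's profit: π = (p_{RxPlus} − 8)(69 − 3p_{RxPlus} + 2p_{MedCo}).
∂π/∂p_{RxPlus} = 93 − 6p_{RxPlus} + 2p_{MedCo} = 0 ⇒ p_{RxPlus} = 15.5 + (1/3)p_{MedCo}.
Similarly p_{MedCo} = 18 + (1/3)p_{RxPlus}.
Solving the two reaction functions simultaneously: (1 − (1/3)(1/3))p_{RxPlus} = 15.5 + (1/3)·18, so (8/9)p_{RxPlus} = 21.5 and p_{RxPlus} = 24.1875.
Then p_{MedCo} = 18 + (1/3)·24.1875 = 26.0625.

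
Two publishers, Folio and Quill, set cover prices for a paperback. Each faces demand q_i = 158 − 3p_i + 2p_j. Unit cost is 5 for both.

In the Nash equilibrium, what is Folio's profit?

Folio's profit: π = (p_{Folio} − 5)(158 − 3p_{Folio} + 2p_{Quill}).
∂π/∂p_{Folio} = 173 − 6p_{Folio} + 2p_{Quill} = 0 ⇒ p_{Folio} = 173/6 + (1/3)p_{Quill}.
By symmetry p_{Quill} = p_{Folio}; substituting into the reaction function, (2/3)p_{Folio} = 173/6 and p_{Folio} = 43.25.
q_{Folio} = 158 − 3·43.25 + 2·43.25 = 114.75.
Profit = (43.25 − 5)·114.75 = 4389.1875.

4389.1875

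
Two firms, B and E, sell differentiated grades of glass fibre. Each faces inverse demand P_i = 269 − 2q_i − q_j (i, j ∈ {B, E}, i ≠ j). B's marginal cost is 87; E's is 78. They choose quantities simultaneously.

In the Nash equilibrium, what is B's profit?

Firm B's profit: π = q_B(269 − 2q_B − q_E) − 87q_B.
∂π/∂q_B = 182 − 4q_B − q_E = 0 ⇒ q_B = 45.5 − 0.25q_E.
Similarly q_E = 47.75 − 0.25q_B.
Plugging q_E into B's best response: q_B = 45.5 − 0.25(47.75 − 0.25q_B) ⇒ 0.9375q_B = 33.5625, so q_B = 35.8.
Then q_E = 47.75 − 0.25·35.8 = 38.8.
P_B = 269 − 2·35.8 − 38.8 = 158.6.
Profit = (158.6 − 87)·35.8 = 2563.28.

2563.28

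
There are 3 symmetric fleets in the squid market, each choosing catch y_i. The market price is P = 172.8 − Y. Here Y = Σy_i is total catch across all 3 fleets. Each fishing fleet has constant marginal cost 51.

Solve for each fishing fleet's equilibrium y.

A representative fishing fleet's profit is π_i = y_i(172.8 − Y) − 51y_i, with Y = y_i + Σ_{j≠i} y_j.
First-order condition: 121.8 − 2y_i − Σ_{j≠i} y_j = 0.
Imposing symmetry (y_j = y for all j) turns Σ_{j≠i} y_j into 2y, so 121.8 = 4y and y = 30.45.

30.45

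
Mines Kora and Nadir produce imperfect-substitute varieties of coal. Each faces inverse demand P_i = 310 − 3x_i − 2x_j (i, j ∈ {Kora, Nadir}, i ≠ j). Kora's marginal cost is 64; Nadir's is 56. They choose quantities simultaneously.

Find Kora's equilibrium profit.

2745.1875

Mine Kora's profit: π = x_{Kora}(310 − 3x_{Kora} − 2x_{Nadir}) − 64x_{Kora}.
∂π/∂x_{Kora} = 246 − 6x_{Kora} − 2x_{Nadir} = 0 ⇒ x_{Kora} = 41 − (1/3)x_{Nadir}.
Similarly x_{Nadir} = 127/3 − (1/3)x_{Kora}.
Substituting the second reaction function into the first: x_{Kora} = 41 − (1/3)(127/3 − (1/3)x_{Kora}), which gives (8/9)x_{Kora} = 242/9 ⇒ x_{Kora} = 30.25.
Then x_{Nadir} = 127/3 − (1/3)·30.25 = 32.25.
P_{Kora} = 310 − 3·30.25 − 2·32.25 = 154.75.
Profit = (154.75 − 64)·30.25 = 2745.1875.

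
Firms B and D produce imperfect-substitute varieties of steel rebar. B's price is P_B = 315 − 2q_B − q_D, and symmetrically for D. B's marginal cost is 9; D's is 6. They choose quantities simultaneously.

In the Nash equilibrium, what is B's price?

131

Firm B's profit: π = q_B(315 − 2q_B − q_D) − 9q_B.
∂π/∂q_B = 306 − 4q_B − q_D = 0 ⇒ q_B = 76.5 − 0.25q_D.
Similarly q_D = 77.25 − 0.25q_B.
Solving the two reaction functions simultaneously: (1 − (−0.25)(−0.25))q_B = 76.5 − 0.25·77.25, so 0.9375q_B = 57.1875 and q_B = 61.
Then q_D = 77.25 − 0.25·61 = 62.
P_B = 315 − 2·61 − 62 = 131.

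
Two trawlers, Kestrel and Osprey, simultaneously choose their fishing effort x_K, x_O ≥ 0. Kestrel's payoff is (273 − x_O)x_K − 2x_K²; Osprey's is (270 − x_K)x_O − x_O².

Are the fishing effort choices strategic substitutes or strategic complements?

strategic substitutes

Expanding Kestrel's payoff: 273x_K − x_Ox_K − 2x_K².
∂π/∂x_K = 273 − x_O − 4x_K = 0, so x_K = 68.25 − 0.25x_O.
The best-response slope dx_K/dx_O = −0.25 < 0: the reaction function is downward-sloping, so the choices are strategic substitutes.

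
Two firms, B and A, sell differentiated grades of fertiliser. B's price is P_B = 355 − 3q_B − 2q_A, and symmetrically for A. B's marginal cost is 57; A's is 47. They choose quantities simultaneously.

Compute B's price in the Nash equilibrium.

Firm B's profit: π = q_B(355 − 3q_B − 2q_A) − 57q_B.
∂π/∂q_B = 298 − 6q_B − 2q_A = 0 ⇒ q_B = 149/3 − (1/3)q_A.
Similarly q_A = 154/3 − (1/3)q_B.
Solving the two reaction functions simultaneously: (1 − (−1/3)(−1/3))q_B = 149/3 − (1/3)·(154/3), so (8/9)q_B = 293/9 and q_B = 36.625.
Then q_A = 154/3 − (1/3)·36.625 = 39.125.
P_B = 355 − 3·36.625 − 2·39.125 = 166.875.

166.875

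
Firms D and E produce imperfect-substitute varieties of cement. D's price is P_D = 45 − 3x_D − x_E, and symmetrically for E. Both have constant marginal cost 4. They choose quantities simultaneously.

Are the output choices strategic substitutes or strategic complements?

strategic substitutes

Firm D's profit: π = x_D(45 − 3x_D − x_E) − 4x_D.
∂π/∂x_D = 41 − 6x_D − x_E = 0 ⇒ x_D = 41/6 − (1/6)x_E.
The best-response slope dx_D/dx_E = −1/6 < 0: the reaction function is downward-sloping, so the choices are strategic substitutes.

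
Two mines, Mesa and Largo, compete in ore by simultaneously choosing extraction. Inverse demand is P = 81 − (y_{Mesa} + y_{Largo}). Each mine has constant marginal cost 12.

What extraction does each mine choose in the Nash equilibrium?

Mine Mesa's profit: π = y_{Mesa}(81 − (y_{Mesa} + y_{Largo})) − 12y_{Mesa}.
∂π/∂y_{Mesa} = 69 − 2y_{Mesa} − y_{Largo} = 0, so y_{Mesa} = 34.5 − 0.5y_{Largo}.
Setting y_{Mesa} = y_{Largo} in the reaction function: y_{Mesa} = 34.5 − 0.5y_{Mesa}, so y_{Mesa} = 34.5 / 1.5 = 23.

23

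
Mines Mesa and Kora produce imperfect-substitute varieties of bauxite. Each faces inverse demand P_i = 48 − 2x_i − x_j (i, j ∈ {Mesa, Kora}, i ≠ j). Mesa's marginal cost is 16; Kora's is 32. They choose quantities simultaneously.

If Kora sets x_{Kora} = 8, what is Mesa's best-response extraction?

6

Mine Mesa's profit: π = x_{Mesa}(48 − 2x_{Mesa} − x_{Kora}) − 16x_{Mesa}.
∂π/∂x_{Mesa} = 32 − 4x_{Mesa} − x_{Kora} = 0 ⇒ x_{Mesa} = 8 − 0.25x_{Kora}.
At x_{Kora} = 8: x_{Mesa} = 8 − 0.25·8 = 6.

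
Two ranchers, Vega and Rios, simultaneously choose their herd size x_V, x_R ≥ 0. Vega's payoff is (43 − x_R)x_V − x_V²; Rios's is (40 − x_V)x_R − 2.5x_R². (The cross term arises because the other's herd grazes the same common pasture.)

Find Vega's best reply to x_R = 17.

Expanding Vega's payoff: 43x_V − x_Rx_V − x_V².
∂π/∂x_V = 43 − x_R − 2x_V = 0, so x_V = 21.5 − 0.5x_R.
At x_R = 17: x_V = 21.5 − 0.5·17 = 13.

13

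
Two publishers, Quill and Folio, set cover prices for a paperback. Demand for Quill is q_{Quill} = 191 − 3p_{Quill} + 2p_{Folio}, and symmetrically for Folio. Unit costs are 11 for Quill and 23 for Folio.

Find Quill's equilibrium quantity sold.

Quill's profit: π = (p_{Quill} − 11)(191 − 3p_{Quill} + 2p_{Folio}).
∂π/∂p_{Quill} = 224 − 6p_{Quill} + 2p_{Folio} = 0 ⇒ p_{Quill} = 112/3 + (1/3)p_{Folio}.
Similarly p_{Folio} = 130/3 + (1/3)p_{Quill}.
Plugging p_{Folio} into Quill's best response: p_{Quill} = 112/3 + (1/3)(130/3 + (1/3)p_{Quill}) ⇒ (8/9)p_{Quill} = 466/9, so p_{Quill} = 58.25.
Then p_{Folio} = 130/3 + (1/3)·58.25 = 62.75.
q_{Quill} = 191 − 3·58.25 + 2·62.75 = 141.75.

141.75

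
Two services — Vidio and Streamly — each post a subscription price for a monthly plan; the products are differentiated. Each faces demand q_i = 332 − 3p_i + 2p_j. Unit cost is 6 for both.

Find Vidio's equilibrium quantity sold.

Vidio's profit: π = (p_{Vidio} − 6)(332 − 3p_{Vidio} + 2p_{Streamly}).
∂π/∂p_{Vidio} = 350 − 6p_{Vidio} + 2p_{Streamly} = 0 ⇒ p_{Vidio} = 175/3 + (1/3)p_{Streamly}.
By symmetry p_{Streamly} = p_{Vidio}; substituting into the reaction function, (2/3)p_{Vidio} = 175/3 and p_{Vidio} = 87.5.
q_{Vidio} = 332 − 3·87.5 + 2·87.5 = 244.5.

244.5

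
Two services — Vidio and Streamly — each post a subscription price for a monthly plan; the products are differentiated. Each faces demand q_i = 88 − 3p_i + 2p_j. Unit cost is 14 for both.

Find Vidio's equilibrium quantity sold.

55.5

Vidio's profit: π = (p_{Vidio} − 14)(88 − 3p_{Vidio} + 2p_{Streamly}).
∂π/∂p_{Vidio} = 130 − 6p_{Vidio} + 2p_{Streamly} = 0 ⇒ p_{Vidio} = 65/3 + (1/3)p_{Streamly}.
The game is symmetric, so in equilibrium p_{Streamly} = p_{Vidio}: the reaction function gives (2/3)p_{Vidio} = 65/3, hence p_{Vidio} = 32.5.
q_{Vidio} = 88 − 3·32.5 + 2·32.5 = 55.5.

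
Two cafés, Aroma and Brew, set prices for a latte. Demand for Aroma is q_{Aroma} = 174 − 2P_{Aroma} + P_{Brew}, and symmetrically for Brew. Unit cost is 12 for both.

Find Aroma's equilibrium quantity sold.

Aroma's profit: π = (P_{Aroma} − 12)(174 − 2P_{Aroma} + P_{Brew}).
∂π/∂P_{Aroma} = 198 − 4P_{Aroma} + P_{Brew} = 0 ⇒ P_{Aroma} = 49.5 + 0.25P_{Brew}.
The game is symmetric, so in equilibrium P_{Brew} = P_{Aroma}: the reaction function gives 0.75P_{Aroma} = 49.5, hence P_{Aroma} = 66.
q_{Aroma} = 174 − 2·66 + 66 = 108.

108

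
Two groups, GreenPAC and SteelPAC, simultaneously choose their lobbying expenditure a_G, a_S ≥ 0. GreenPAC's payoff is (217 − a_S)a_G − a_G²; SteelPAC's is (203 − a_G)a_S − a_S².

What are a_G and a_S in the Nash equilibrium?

Expanding GreenPAC's payoff: 217a_G − a_Sa_G − a_G².
∂π/∂a_G = 217 − a_S − 2a_G = 0, so a_G = 108.5 − 0.5a_S.
Likewise for SteelPAC: a_S = 101.5 − 0.5a_G.
Plugging a_S into GreenPAC's best response: a_G = 108.5 − 0.5(101.5 − 0.5a_G) ⇒ 0.75a_G = 57.75, so a_G = 77.
Then a_S = 101.5 − 0.5·77 = 63.

77, 63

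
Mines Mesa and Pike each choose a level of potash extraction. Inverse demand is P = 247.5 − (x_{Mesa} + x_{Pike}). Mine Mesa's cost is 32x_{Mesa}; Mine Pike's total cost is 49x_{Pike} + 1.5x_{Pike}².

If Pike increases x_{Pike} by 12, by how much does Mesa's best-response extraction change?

-6

Mine Mesa's profit: π = x_{Mesa}(247.5 − (x_{Mesa} + x_{Pike})) − 32x_{Mesa}.
∂π/∂x_{Mesa} = 215.5 − 2x_{Mesa} − x_{Pike} = 0, so x_{Mesa} = 107.75 − 0.5x_{Pike}.
The reaction-function slope is −0.5, so a 12-unit rise in x_{Pike} moves x_{Mesa} by −0.5 × 12 = −6. Mesa's best response falls — the actions are strategic substitutes.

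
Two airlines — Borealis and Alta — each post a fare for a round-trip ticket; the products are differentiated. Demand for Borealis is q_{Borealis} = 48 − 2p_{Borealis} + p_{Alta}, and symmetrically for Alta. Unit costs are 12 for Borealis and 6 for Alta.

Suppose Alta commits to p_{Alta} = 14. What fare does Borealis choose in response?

Borealis's profit: π = (p_{Borealis} − 12)(48 − 2p_{Borealis} + p_{Alta}).
∂π/∂p_{Borealis} = 72 − 4p_{Borealis} + p_{Alta} = 0 ⇒ p_{Borealis} = 18 + 0.25p_{Alta}.
At p_{Alta} = 14: p_{Borealis} = 18 + 0.25·14 = 21.5.

21.5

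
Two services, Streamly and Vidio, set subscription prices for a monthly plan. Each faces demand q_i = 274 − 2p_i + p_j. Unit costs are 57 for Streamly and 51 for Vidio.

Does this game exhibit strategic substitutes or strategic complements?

Streamly's profit: π = (p_{Streamly} − 57)(274 − 2p_{Streamly} + p_{Vidio}).
∂π/∂p_{Streamly} = 388 − 4p_{Streamly} + p_{Vidio} = 0 ⇒ p_{Streamly} = 97 + 0.25p_{Vidio}.
The best-response slope dp_{Streamly}/dp_{Vidio} = 0.25 > 0: the reaction function is upward-sloping, so the choices are strategic complements.

strategic complements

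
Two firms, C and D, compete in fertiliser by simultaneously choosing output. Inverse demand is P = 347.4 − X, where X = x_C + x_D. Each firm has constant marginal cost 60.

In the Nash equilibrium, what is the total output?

Firm C's profit: π = x_C(347.4 − (x_C + x_D)) − 60x_C.
∂π/∂x_C = 287.4 − 2x_C − x_D = 0, so x_C = 143.7 − 0.5x_D.
Setting x_C = x_D in the reaction function: x_C = 143.7 − 0.5x_C, so x_C = 143.7 / 1.5 = 95.8.
Total output: 95.8 + 95.8 = 191.6.

191.6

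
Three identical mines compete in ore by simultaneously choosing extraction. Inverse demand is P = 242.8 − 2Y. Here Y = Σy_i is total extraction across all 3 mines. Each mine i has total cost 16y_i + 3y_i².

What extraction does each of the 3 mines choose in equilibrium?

A representative mine's profit is π_i = y_i(242.8 − 2Y) − 16y_i − 3y_i², with Y = y_i + Σ_{j≠i} y_j.
First-order condition: 226.8 − 10y_i − 2Σ_{j≠i} y_j = 0.
Imposing symmetry (y_j = y for all j) turns Σ_{j≠i} y_j into 2y, so 226.8 = 14y and y = 16.2.

16.2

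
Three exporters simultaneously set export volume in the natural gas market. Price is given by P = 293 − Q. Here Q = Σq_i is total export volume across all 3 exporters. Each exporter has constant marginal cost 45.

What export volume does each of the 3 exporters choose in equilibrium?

62

A representative exporter's profit is π_i = q_i(293 − Q) − 45q_i, with Q = q_i + Σ_{j≠i} q_j.
First-order condition: 248 − 2q_i − Σ_{j≠i} q_j = 0.
Imposing symmetry (q_j = q for all j) turns Σ_{j≠i} q_j into 2q, so 248 = 4q and q = 62.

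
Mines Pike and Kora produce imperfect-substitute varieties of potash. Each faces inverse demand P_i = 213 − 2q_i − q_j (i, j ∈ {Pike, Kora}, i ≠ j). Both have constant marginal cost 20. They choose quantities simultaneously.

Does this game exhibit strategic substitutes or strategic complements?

Mine Pike's profit: π = q_{Pike}(213 − 2q_{Pike} − q_{Kora}) − 20q_{Pike}.
∂π/∂q_{Pike} = 193 − 4q_{Pike} − q_{Kora} = 0 ⇒ q_{Pike} = 48.25 − 0.25q_{Kora}.
The best-response slope dq_{Pike}/dq_{Kora} = −0.25 < 0: the reaction function is downward-sloping, so the choices are strategic substitutes.

strategic substitutes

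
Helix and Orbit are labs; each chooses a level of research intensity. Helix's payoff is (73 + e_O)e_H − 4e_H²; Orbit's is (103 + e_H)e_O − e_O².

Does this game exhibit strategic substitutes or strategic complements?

strategic complements

Expanding Helix's payoff: 73e_H + e_Oe_H − 4e_H².
∂π/∂e_H = 73 + e_O − 8e_H = 0, so e_H = 9.125 + 0.125e_O.
The best-response slope de_H/de_O = 0.125 > 0: the reaction function is upward-sloping, so the choices are strategic complements.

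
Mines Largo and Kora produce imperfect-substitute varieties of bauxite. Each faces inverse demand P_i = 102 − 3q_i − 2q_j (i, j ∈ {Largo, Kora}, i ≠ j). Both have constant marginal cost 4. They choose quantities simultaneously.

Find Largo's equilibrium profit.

450.1875

Mine Largo's profit: π = q_{Largo}(102 − 3q_{Largo} − 2q_{Kora}) − 4q_{Largo}.
∂π/∂q_{Largo} = 98 − 6q_{Largo} − 2q_{Kora} = 0 ⇒ q_{Largo} = 49/3 − (1/3)q_{Kora}.
By symmetry q_{Kora} = q_{Largo}; substituting into the reaction function, (4/3)q_{Largo} = 49/3 and q_{Largo} = 12.25.
P_{Largo} = 102 − 3·12.25 − 2·12.25 = 40.75.
Profit = (40.75 − 4)·12.25 = 450.1875.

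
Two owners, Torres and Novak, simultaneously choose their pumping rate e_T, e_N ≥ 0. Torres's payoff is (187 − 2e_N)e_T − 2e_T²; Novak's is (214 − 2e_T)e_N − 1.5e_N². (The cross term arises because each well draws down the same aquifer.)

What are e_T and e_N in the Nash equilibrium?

Expanding Torres's payoff: 187e_T − 2e_Ne_T − 2e_T².
∂π/∂e_T = 187 − 2e_N − 4e_T = 0, so e_T = 46.75 − 0.5e_N.
Likewise for Novak: e_N = 214/3 − (2/3)e_T.
Solving the two reaction functions simultaneously: (1 − (−0.5)(−2/3))e_T = 46.75 − 0.5·(214/3), so (2/3)e_T = 133/12 and e_T = 16.625.
Then e_N = 214/3 − (2/3)·16.625 = 60.25.

16.625, 60.25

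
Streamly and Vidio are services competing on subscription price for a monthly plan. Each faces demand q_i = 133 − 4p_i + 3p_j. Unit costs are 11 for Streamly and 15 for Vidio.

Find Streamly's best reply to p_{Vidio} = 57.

43.5

Streamly's profit: π = (p_{Streamly} − 11)(133 − 4p_{Streamly} + 3p_{Vidio}).
∂π/∂p_{Streamly} = 177 − 8p_{Streamly} + 3p_{Vidio} = 0 ⇒ p_{Streamly} = 22.125 + 0.375p_{Vidio}.
At p_{Vidio} = 57: p_{Streamly} = 22.125 + 0.375·57 = 43.5.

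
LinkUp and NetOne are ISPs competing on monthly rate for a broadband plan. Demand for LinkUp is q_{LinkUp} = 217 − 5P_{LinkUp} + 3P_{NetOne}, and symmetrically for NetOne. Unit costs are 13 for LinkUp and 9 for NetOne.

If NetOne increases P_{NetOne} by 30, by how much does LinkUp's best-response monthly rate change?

9

LinkUp's profit: π = (P_{LinkUp} − 13)(217 − 5P_{LinkUp} + 3P_{NetOne}).
∂π/∂P_{LinkUp} = 282 − 10P_{LinkUp} + 3P_{NetOne} = 0 ⇒ P_{LinkUp} = 28.2 + 0.3P_{NetOne}.
The reaction-function slope is 0.3, so a 30-unit rise in P_{NetOne} moves P_{LinkUp} by 0.3 × 30 = 9. LinkUp's best response rises — the actions are strategic complements.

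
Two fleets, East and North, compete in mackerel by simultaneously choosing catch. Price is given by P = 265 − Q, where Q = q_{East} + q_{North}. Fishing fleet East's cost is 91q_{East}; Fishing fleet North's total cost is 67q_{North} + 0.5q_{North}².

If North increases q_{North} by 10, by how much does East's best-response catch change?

Fishing fleet East's profit: π = q_{East}(265 − (q_{East} + q_{North})) − 91q_{East}.
∂π/∂q_{East} = 174 − 2q_{East} − q_{North} = 0, so q_{East} = 87 − 0.5q_{North}.
The reaction-function slope is −0.5, so a 10-unit rise in q_{North} moves q_{East} by −0.5 × 10 = −5. East's best response falls — the actions are strategic substitutes.

-5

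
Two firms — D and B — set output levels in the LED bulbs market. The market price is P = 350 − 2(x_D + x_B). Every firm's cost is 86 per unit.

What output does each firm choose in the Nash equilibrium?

Firm D's profit: π = x_D(350 − 2(x_D + x_B)) − 86x_D.
∂π/∂x_D = 264 − 4x_D − 2x_B = 0, so x_D = 66 − 0.5x_B.
By symmetry x_B = x_D; substituting into the reaction function, 1.5x_D = 66 and x_D = 44.

44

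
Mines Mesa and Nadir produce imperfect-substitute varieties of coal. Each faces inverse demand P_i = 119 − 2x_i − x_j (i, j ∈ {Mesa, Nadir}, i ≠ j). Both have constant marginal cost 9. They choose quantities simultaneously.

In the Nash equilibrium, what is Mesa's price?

53

Mine Mesa's profit: π = x_{Mesa}(119 − 2x_{Mesa} − x_{Nadir}) − 9x_{Mesa}.
∂π/∂x_{Mesa} = 110 − 4x_{Mesa} − x_{Nadir} = 0 ⇒ x_{Mesa} = 27.5 − 0.25x_{Nadir}.
Setting x_{Mesa} = x_{Nadir} in the reaction function: x_{Mesa} = 27.5 − 0.25x_{Mesa}, so x_{Mesa} = 27.5 / 1.25 = 22.
P_{Mesa} = 119 − 2·22 − 22 = 53.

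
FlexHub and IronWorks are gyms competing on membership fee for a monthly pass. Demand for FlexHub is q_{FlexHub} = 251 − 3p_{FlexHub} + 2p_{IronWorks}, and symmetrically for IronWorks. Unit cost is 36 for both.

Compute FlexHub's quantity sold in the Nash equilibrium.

FlexHub's profit: π = (p_{FlexHub} − 36)(251 − 3p_{FlexHub} + 2p_{IronWorks}).
∂π/∂p_{FlexHub} = 359 − 6p_{FlexHub} + 2p_{IronWorks} = 0 ⇒ p_{FlexHub} = 359/6 + (1/3)p_{IronWorks}.
Setting p_{FlexHub} = p_{IronWorks} in the reaction function: p_{FlexHub} = 359/6 + (1/3)p_{FlexHub}, so p_{FlexHub} = (359/6) / (2/3) = 89.75.
q_{FlexHub} = 251 − 3·89.75 + 2·89.75 = 161.25.

161.25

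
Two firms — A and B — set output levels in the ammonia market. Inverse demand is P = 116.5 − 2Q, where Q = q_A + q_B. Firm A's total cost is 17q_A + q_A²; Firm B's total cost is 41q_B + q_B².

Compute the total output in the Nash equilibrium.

21.875

Firm A's profit: π = q_A(116.5 − 2(q_A + q_B)) − 17q_A − q_A².
∂π/∂q_A = 99.5 − 6q_A − 2q_B = 0, so q_A = 199/12 − (1/3)q_B.
By the same steps for B: q_B = 151/12 − (1/3)q_A.
Plugging q_B into A's best response: q_A = 199/12 − (1/3)(151/12 − (1/3)q_A) ⇒ (8/9)q_A = 223/18, so q_A = 13.9375.
Then q_B = 151/12 − (1/3)·13.9375 = 7.9375.
Total output: 13.9375 + 7.9375 = 21.875.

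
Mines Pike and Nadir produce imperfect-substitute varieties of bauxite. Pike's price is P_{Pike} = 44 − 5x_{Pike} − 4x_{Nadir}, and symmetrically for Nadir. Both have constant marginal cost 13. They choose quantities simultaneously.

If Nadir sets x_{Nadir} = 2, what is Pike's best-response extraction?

2.3

Mine Pike's profit: π = x_{Pike}(44 − 5x_{Pike} − 4x_{Nadir}) − 13x_{Pike}.
∂π/∂x_{Pike} = 31 − 10x_{Pike} − 4x_{Nadir} = 0 ⇒ x_{Pike} = 3.1 − 0.4x_{Nadir}.
At x_{Nadir} = 2: x_{Pike} = 3.1 − 0.4·2 = 2.3.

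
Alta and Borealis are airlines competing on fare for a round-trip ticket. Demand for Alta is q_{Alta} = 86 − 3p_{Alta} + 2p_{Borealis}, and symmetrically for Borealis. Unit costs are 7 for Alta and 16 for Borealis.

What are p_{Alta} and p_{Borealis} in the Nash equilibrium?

28.4375, 31.8125

Alta's profit: π = (p_{Alta} − 7)(86 − 3p_{Alta} + 2p_{Borealis}).
∂π/∂p_{Alta} = 107 − 6p_{Alta} + 2p_{Borealis} = 0 ⇒ p_{Alta} = 107/6 + (1/3)p_{Borealis}.
Similarly p_{Borealis} = 67/3 + (1/3)p_{Alta}.
Solving the two reaction functions simultaneously: (1 − (1/3)(1/3))p_{Alta} = 107/6 + (1/3)·(67/3), so (8/9)p_{Alta} = 455/18 and p_{Alta} = 28.4375.
Then p_{Borealis} = 67/3 + (1/3)·28.4375 = 31.8125.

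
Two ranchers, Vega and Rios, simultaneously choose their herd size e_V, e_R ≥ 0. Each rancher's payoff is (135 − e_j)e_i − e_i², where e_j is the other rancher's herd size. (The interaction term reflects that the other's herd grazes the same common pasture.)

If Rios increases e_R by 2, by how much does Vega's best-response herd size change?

Vega's payoff is (135 − e_R)e_V − e_V².
∂π/∂e_V = 135 − e_R − 2e_V = 0, so e_V = 67.5 − 0.5e_R.
The reaction-function slope is −0.5, so a 2-unit rise in e_R moves e_V by −0.5 × 2 = −1. Vega's best response falls — the actions are strategic substitutes.

-1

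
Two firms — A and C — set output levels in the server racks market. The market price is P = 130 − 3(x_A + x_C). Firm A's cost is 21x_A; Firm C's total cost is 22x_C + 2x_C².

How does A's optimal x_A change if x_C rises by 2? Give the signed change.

Firm A's profit: π = x_A(130 − 3(x_A + x_C)) − 21x_A.
∂π/∂x_A = 109 − 6x_A − 3x_C = 0, so x_A = 109/6 − 0.5x_C.
The reaction-function slope is −0.5, so a 2-unit rise in x_C moves x_A by −0.5 × 2 = −1. A's best response falls — the actions are strategic substitutes.

-1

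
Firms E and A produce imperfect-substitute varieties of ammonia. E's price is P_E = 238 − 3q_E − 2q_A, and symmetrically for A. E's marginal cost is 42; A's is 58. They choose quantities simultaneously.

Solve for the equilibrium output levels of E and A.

Firm E's profit: π = q_E(238 − 3q_E − 2q_A) − 42q_E.
∂π/∂q_E = 196 − 6q_E − 2q_A = 0 ⇒ q_E = 98/3 − (1/3)q_A.
Similarly q_A = 30 − (1/3)q_E.
Solving the two reaction functions simultaneously: (1 − (−1/3)(−1/3))q_E = 98/3 − (1/3)·30, so (8/9)q_E = 68/3 and q_E = 25.5.
Then q_A = 30 − (1/3)·25.5 = 21.5.

25.5, 21.5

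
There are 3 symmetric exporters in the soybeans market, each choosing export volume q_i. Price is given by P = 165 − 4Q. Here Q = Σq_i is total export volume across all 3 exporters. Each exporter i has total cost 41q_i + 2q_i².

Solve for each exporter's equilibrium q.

A representative exporter's profit is π_i = q_i(165 − 4Q) − 41q_i − 2q_i², with Q = q_i + Σ_{j≠i} q_j.
First-order condition: 124 − 12q_i − 4Σ_{j≠i} q_j = 0.
Imposing symmetry (q_j = q for all j) turns Σ_{j≠i} q_j into 2q, so 124 = 20q and q = 6.2.

6.2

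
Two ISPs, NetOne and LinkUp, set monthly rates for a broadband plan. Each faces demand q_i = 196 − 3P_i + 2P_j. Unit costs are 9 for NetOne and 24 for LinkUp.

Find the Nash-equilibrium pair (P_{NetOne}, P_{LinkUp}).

NetOne's profit: π = (P_{NetOne} − 9)(196 − 3P_{NetOne} + 2P_{LinkUp}).
∂π/∂P_{NetOne} = 223 − 6P_{NetOne} + 2P_{LinkUp} = 0 ⇒ P_{NetOne} = 223/6 + (1/3)P_{LinkUp}.
Similarly P_{LinkUp} = 134/3 + (1/3)P_{NetOne}.
Plugging P_{LinkUp} into NetOne's best response: P_{NetOne} = 223/6 + (1/3)(134/3 + (1/3)P_{NetOne}) ⇒ (8/9)P_{NetOne} = 937/18, so P_{NetOne} = 58.5625.
Then P_{LinkUp} = 134/3 + (1/3)·58.5625 = 64.1875.

58.5625, 64.1875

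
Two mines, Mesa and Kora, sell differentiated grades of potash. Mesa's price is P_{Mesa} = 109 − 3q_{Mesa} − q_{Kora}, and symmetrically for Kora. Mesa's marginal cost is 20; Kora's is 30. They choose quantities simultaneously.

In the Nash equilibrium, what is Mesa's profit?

Mine Mesa's profit: π = q_{Mesa}(109 − 3q_{Mesa} − q_{Kora}) − 20q_{Mesa}.
∂π/∂q_{Mesa} = 89 − 6q_{Mesa} − q_{Kora} = 0 ⇒ q_{Mesa} = 89/6 − (1/6)q_{Kora}.
Similarly q_{Kora} = 79/6 − (1/6)q_{Mesa}.
Plugging q_{Kora} into Mesa's best response: q_{Mesa} = 89/6 − (1/6)(79/6 − (1/6)q_{Mesa}) ⇒ (35/36)q_{Mesa} = 455/36, so q_{Mesa} = 13.
Then q_{Kora} = 79/6 − (1/6)·13 = 11.
P_{Mesa} = 109 − 3·13 − 11 = 59.
Profit = (59 − 20)·13 = 507.

507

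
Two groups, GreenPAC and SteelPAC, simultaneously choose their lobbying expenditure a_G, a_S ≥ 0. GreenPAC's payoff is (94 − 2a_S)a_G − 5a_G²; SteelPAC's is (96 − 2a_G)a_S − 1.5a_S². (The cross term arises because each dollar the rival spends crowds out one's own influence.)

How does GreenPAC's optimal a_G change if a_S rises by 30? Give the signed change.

-6

Expanding GreenPAC's payoff: 94a_G − 2a_Sa_G − 5a_G².
∂π/∂a_G = 94 − 2a_S − 10a_G = 0, so a_G = 9.4 − 0.2a_S.
The reaction-function slope is −0.2, so a 30-unit rise in a_S moves a_G by −0.2 × 30 = −6. GreenPAC's best response falls — the actions are strategic substitutes.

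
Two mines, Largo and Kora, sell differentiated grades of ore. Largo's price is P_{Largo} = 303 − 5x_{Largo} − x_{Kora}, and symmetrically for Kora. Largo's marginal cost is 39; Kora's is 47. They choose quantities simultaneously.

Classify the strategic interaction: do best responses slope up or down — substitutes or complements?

Mine Largo's profit: π = x_{Largo}(303 − 5x_{Largo} − x_{Kora}) − 39x_{Largo}.
∂π/∂x_{Largo} = 264 − 10x_{Largo} − x_{Kora} = 0 ⇒ x_{Largo} = 26.4 − 0.1x_{Kora}.
The best-response slope dx_{Largo}/dx_{Kora} = −0.1 < 0: the reaction function is downward-sloping, so the choices are strategic substitutes.

strategic substitutes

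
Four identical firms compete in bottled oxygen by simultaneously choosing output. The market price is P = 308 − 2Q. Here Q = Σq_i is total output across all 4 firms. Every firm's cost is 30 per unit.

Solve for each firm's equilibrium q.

A representative firm's profit is π_i = q_i(308 − 2Q) − 30q_i, with Q = q_i + Σ_{j≠i} q_j.
First-order condition: 278 − 4q_i − 2Σ_{j≠i} q_j = 0.
In a symmetric equilibrium every firm chooses the same q, so Σ_{j≠i} q_j = 3q. The condition becomes 278 − 10q = 0, giving q = 278/10 = 27.8.

27.8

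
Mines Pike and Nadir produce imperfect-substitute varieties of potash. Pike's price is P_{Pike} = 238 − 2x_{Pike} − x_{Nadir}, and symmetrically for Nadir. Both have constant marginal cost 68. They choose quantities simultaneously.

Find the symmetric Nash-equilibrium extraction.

34

Mine Pike's profit: π = x_{Pike}(238 − 2x_{Pike} − x_{Nadir}) − 68x_{Pike}.
∂π/∂x_{Pike} = 170 − 4x_{Pike} − x_{Nadir} = 0 ⇒ x_{Pike} = 42.5 − 0.25x_{Nadir}.
Setting x_{Pike} = x_{Nadir} in the reaction function: x_{Pike} = 42.5 − 0.25x_{Pike}, so x_{Pike} = 42.5 / 1.25 = 34.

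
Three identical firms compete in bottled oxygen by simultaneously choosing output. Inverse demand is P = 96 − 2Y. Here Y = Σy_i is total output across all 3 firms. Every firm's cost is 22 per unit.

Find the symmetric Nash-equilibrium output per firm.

A representative firm's profit is π_i = y_i(96 − 2Y) − 22y_i, with Y = y_i + Σ_{j≠i} y_j.
First-order condition: 74 − 4y_i − 2Σ_{j≠i} y_j = 0.
Imposing symmetry (y_j = y for all j) turns Σ_{j≠i} y_j into 2y, so 74 = 8y and y = 9.25.

9.25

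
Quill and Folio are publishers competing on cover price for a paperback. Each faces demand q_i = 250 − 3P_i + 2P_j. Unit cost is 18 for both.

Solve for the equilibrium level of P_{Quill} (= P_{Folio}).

Quill's profit: π = (P_{Quill} − 18)(250 − 3P_{Quill} + 2P_{Folio}).
∂π/∂P_{Quill} = 304 − 6P_{Quill} + 2P_{Folio} = 0 ⇒ P_{Quill} = 152/3 + (1/3)P_{Folio}.
By symmetry P_{Folio} = P_{Quill}; substituting into the reaction function, (2/3)P_{Quill} = 152/3 and P_{Quill} = 76.

76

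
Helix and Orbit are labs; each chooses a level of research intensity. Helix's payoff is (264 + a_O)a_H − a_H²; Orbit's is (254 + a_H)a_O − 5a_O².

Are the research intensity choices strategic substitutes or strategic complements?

strategic complements

Expanding Helix's payoff: 264a_H + a_Oa_H − a_H².
∂π/∂a_H = 264 + a_O − 2a_H = 0, so a_H = 132 + 0.5a_O.
The best-response slope da_H/da_O = 0.5 > 0: the reaction function is upward-sloping, so the choices are strategic complements.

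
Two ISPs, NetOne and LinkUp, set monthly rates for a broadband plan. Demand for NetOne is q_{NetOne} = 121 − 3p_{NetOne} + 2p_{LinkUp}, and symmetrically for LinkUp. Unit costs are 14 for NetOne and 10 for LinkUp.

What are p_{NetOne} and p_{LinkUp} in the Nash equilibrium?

40, 38.5

NetOne's profit: π = (p_{NetOne} − 14)(121 − 3p_{NetOne} + 2p_{LinkUp}).
∂π/∂p_{NetOne} = 163 − 6p_{NetOne} + 2p_{LinkUp} = 0 ⇒ p_{NetOne} = 163/6 + (1/3)p_{LinkUp}.
Similarly p_{LinkUp} = 151/6 + (1/3)p_{NetOne}.
Plugging p_{LinkUp} into NetOne's best response: p_{NetOne} = 163/6 + (1/3)(151/6 + (1/3)p_{NetOne}) ⇒ (8/9)p_{NetOne} = 320/9, so p_{NetOne} = 40.
Then p_{LinkUp} = 151/6 + (1/3)·40 = 38.5.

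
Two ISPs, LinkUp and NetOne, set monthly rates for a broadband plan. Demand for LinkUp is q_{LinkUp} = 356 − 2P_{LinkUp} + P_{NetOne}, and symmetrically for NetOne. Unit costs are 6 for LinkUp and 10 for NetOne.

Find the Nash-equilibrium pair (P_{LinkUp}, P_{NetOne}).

123.2, 124.8

LinkUp's profit: π = (P_{LinkUp} − 6)(356 − 2P_{LinkUp} + P_{NetOne}).
∂π/∂P_{LinkUp} = 368 − 4P_{LinkUp} + P_{NetOne} = 0 ⇒ P_{LinkUp} = 92 + 0.25P_{NetOne}.
Similarly P_{NetOne} = 94 + 0.25P_{LinkUp}.
Plugging P_{NetOne} into LinkUp's best response: P_{LinkUp} = 92 + 0.25(94 + 0.25P_{LinkUp}) ⇒ 0.9375P_{LinkUp} = 115.5, so P_{LinkUp} = 123.2.
Then P_{NetOne} = 94 + 0.25·123.2 = 124.8.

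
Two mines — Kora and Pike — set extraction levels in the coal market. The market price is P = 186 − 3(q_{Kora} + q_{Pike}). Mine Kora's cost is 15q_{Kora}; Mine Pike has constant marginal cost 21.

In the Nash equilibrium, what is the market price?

74

Mine Kora's profit: π = q_{Kora}(186 − 3(q_{Kora} + q_{Pike})) − 15q_{Kora}.
∂π/∂q_{Kora} = 171 − 6q_{Kora} − 3q_{Pike} = 0, so q_{Kora} = 28.5 − 0.5q_{Pike}.
By the same steps for Pike: q_{Pike} = 27.5 − 0.5q_{Kora}.
Plugging q_{Pike} into Kora's best response: q_{Kora} = 28.5 − 0.5(27.5 − 0.5q_{Kora}) ⇒ 0.75q_{Kora} = 14.75, so q_{Kora} = 59/3.
Then q_{Pike} = 27.5 − 0.5·(59/3) = 53/3.
Equilibrium price: P = 186 − 3·(112/3) = 74.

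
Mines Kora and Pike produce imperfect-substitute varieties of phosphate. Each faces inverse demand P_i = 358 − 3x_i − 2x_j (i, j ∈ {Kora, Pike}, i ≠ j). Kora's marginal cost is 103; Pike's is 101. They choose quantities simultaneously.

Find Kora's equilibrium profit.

3024.1875

Mine Kora's profit: π = x_{Kora}(358 − 3x_{Kora} − 2x_{Pike}) − 103x_{Kora}.
∂π/∂x_{Kora} = 255 − 6x_{Kora} − 2x_{Pike} = 0 ⇒ x_{Kora} = 42.5 − (1/3)x_{Pike}.
Similarly x_{Pike} = 257/6 − (1/3)x_{Kora}.
Substituting the second reaction function into the first: x_{Kora} = 42.5 − (1/3)(257/6 − (1/3)x_{Kora}), which gives (8/9)x_{Kora} = 254/9 ⇒ x_{Kora} = 31.75.
Then x_{Pike} = 257/6 − (1/3)·31.75 = 32.25.
P_{Kora} = 358 − 3·31.75 − 2·32.25 = 198.25.
Profit = (198.25 − 103)·31.75 = 3024.1875.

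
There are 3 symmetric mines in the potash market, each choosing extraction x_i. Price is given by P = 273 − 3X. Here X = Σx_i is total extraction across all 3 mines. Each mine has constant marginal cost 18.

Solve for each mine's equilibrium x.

21.25

A representative mine's profit is π_i = x_i(273 − 3X) − 18x_i, with X = x_i + Σ_{j≠i} x_j.
First-order condition: 255 − 6x_i − 3Σ_{j≠i} x_j = 0.
Imposing symmetry (x_j = x for all j) turns Σ_{j≠i} x_j into 2x, so 255 = 12x and x = 21.25.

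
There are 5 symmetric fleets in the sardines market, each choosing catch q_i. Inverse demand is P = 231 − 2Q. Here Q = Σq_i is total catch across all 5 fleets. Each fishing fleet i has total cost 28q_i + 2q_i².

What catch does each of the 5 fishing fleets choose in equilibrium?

A representative fishing fleet's profit is π_i = q_i(231 − 2Q) − 28q_i − 2q_i², with Q = q_i + Σ_{j≠i} q_j.
First-order condition: 203 − 8q_i − 2Σ_{j≠i} q_j = 0.
In a symmetric equilibrium every fishing fleet chooses the same q, so Σ_{j≠i} q_j = 4q. The condition becomes 203 − 16q = 0, giving q = 203/16 = 12.6875.

12.6875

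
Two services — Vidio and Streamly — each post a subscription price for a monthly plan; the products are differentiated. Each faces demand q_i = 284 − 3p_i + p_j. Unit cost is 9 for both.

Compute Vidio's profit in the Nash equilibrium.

8490.72

Vidio's profit: π = (p_{Vidio} − 9)(284 − 3p_{Vidio} + p_{Streamly}).
∂π/∂p_{Vidio} = 311 − 6p_{Vidio} + p_{Streamly} = 0 ⇒ p_{Vidio} = 311/6 + (1/6)p_{Streamly}.
The game is symmetric, so in equilibrium p_{Streamly} = p_{Vidio}: the reaction function gives (5/6)p_{Vidio} = 311/6, hence p_{Vidio} = 62.2.
q_{Vidio} = 284 − 3·62.2 + 62.2 = 159.6.
Profit = (62.2 − 9)·159.6 = 8490.72.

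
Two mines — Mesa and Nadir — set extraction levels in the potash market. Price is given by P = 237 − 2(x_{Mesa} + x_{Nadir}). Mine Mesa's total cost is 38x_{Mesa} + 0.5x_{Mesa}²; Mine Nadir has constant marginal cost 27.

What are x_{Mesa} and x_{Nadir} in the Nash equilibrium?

23.5, 40.75

Mine Mesa's profit: π = x_{Mesa}(237 − 2(x_{Mesa} + x_{Nadir})) − 38x_{Mesa} − 0.5x_{Mesa}².
∂π/∂x_{Mesa} = 199 − 5x_{Mesa} − 2x_{Nadir} = 0, so x_{Mesa} = 39.8 − 0.4x_{Nadir}.
For Nadir: ∂π/∂x_{Nadir} = 210 − 4x_{Nadir} − 2x_{Mesa} = 0 ⇒ x_{Nadir} = 52.5 − 0.5x_{Mesa}.
Substituting the second reaction function into the first: x_{Mesa} = 39.8 − 0.4(52.5 − 0.5x_{Mesa}), which gives 0.8x_{Mesa} = 18.8 ⇒ x_{Mesa} = 23.5.
Then x_{Nadir} = 52.5 − 0.5·23.5 = 40.75.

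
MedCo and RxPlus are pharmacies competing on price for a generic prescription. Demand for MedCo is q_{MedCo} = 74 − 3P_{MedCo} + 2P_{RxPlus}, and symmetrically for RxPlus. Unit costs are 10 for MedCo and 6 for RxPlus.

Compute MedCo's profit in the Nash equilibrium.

697.6875

MedCo's profit: π = (P_{MedCo} − 10)(74 − 3P_{MedCo} + 2P_{RxPlus}).
∂π/∂P_{MedCo} = 104 − 6P_{MedCo} + 2P_{RxPlus} = 0 ⇒ P_{MedCo} = 52/3 + (1/3)P_{RxPlus}.
Similarly P_{RxPlus} = 46/3 + (1/3)P_{MedCo}.
Plugging P_{RxPlus} into MedCo's best response: P_{MedCo} = 52/3 + (1/3)(46/3 + (1/3)P_{MedCo}) ⇒ (8/9)P_{MedCo} = 202/9, so P_{MedCo} = 25.25.
Then P_{RxPlus} = 46/3 + (1/3)·25.25 = 23.75.
q_{MedCo} = 74 − 3·25.25 + 2·23.75 = 45.75.
Profit = (25.25 − 10)·45.75 = 697.6875.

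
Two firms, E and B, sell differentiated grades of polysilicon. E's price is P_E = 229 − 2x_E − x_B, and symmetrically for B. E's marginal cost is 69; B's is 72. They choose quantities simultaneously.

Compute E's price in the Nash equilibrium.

133.4

Firm E's profit: π = x_E(229 − 2x_E − x_B) − 69x_E.
∂π/∂x_E = 160 − 4x_E − x_B = 0 ⇒ x_E = 40 − 0.25x_B.
Similarly x_B = 39.25 − 0.25x_E.
Substituting the second reaction function into the first: x_E = 40 − 0.25(39.25 − 0.25x_E), which gives 0.9375x_E = 30.1875 ⇒ x_E = 32.2.
Then x_B = 39.25 − 0.25·32.2 = 31.2.
P_E = 229 − 2·32.2 − 31.2 = 133.4.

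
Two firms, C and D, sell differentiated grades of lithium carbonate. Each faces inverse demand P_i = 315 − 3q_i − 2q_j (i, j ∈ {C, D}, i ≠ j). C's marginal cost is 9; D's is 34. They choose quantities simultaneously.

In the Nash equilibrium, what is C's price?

128.4375

Firm C's profit: π = q_C(315 − 3q_C − 2q_D) − 9q_C.
∂π/∂q_C = 306 − 6q_C − 2q_D = 0 ⇒ q_C = 51 − (1/3)q_D.
Similarly q_D = 281/6 − (1/3)q_C.
Substituting the second reaction function into the first: q_C = 51 − (1/3)(281/6 − (1/3)q_C), which gives (8/9)q_C = 637/18 ⇒ q_C = 39.8125.
Then q_D = 281/6 − (1/3)·39.8125 = 33.5625.
P_C = 315 − 3·39.8125 − 2·33.5625 = 128.4375.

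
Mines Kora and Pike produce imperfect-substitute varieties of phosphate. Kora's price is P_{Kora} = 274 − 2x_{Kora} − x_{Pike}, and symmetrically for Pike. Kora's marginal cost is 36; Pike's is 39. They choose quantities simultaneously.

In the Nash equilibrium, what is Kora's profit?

Mine Kora's profit: π = x_{Kora}(274 − 2x_{Kora} − x_{Pike}) − 36x_{Kora}.
∂π/∂x_{Kora} = 238 − 4x_{Kora} − x_{Pike} = 0 ⇒ x_{Kora} = 59.5 − 0.25x_{Pike}.
Similarly x_{Pike} = 58.75 − 0.25x_{Kora}.
Plugging x_{Pike} into Kora's best response: x_{Kora} = 59.5 − 0.25(58.75 − 0.25x_{Kora}) ⇒ 0.9375x_{Kora} = 44.8125, so x_{Kora} = 47.8.
Then x_{Pike} = 58.75 − 0.25·47.8 = 46.8.
P_{Kora} = 274 − 2·47.8 − 46.8 = 131.6.
Profit = (131.6 − 36)·47.8 = 4569.68.

4569.68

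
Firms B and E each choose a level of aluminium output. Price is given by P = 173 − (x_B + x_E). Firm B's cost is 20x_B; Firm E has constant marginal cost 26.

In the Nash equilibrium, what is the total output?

Firm B's profit: π = x_B(173 − (x_B + x_E)) − 20x_B.
∂π/∂x_B = 153 − 2x_B − x_E = 0, so x_B = 76.5 − 0.5x_E.
By the same steps for E: x_E = 73.5 − 0.5x_B.
Solving the two reaction functions simultaneously: (1 − (−0.5)(−0.5))x_B = 76.5 − 0.5·73.5, so 0.75x_B = 39.75 and x_B = 53.
Then x_E = 73.5 − 0.5·53 = 47.
Total output: 53 + 47 = 100.

100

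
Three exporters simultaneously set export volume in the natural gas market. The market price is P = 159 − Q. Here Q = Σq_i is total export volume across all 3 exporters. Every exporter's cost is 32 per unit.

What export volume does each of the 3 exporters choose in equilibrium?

A representative exporter's profit is π_i = q_i(159 − Q) − 32q_i, with Q = q_i + Σ_{j≠i} q_j.
First-order condition: 127 − 2q_i − Σ_{j≠i} q_j = 0.
Imposing symmetry (q_j = q for all j) turns Σ_{j≠i} q_j into 2q, so 127 = 4q and q = 31.75.

31.75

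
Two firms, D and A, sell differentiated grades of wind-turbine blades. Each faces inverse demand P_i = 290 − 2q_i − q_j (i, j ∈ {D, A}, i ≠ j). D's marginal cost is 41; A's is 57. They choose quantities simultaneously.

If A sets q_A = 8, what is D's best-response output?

60.25

Firm D's profit: π = q_D(290 − 2q_D − q_A) − 41q_D.
∂π/∂q_D = 249 − 4q_D − q_A = 0 ⇒ q_D = 62.25 − 0.25q_A.
At q_A = 8: q_D = 62.25 − 0.25·8 = 60.25.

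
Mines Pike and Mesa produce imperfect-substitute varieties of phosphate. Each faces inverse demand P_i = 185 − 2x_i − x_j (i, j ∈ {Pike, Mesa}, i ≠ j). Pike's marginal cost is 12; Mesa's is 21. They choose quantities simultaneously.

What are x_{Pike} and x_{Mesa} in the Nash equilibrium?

Mine Pike's profit: π = x_{Pike}(185 − 2x_{Pike} − x_{Mesa}) − 12x_{Pike}.
∂π/∂x_{Pike} = 173 − 4x_{Pike} − x_{Mesa} = 0 ⇒ x_{Pike} = 43.25 − 0.25x_{Mesa}.
Similarly x_{Mesa} = 41 − 0.25x_{Pike}.
Solving the two reaction functions simultaneously: (1 − (−0.25)(−0.25))x_{Pike} = 43.25 − 0.25·41, so 0.9375x_{Pike} = 33 and x_{Pike} = 35.2.
Then x_{Mesa} = 41 − 0.25·35.2 = 32.2.

35.2, 32.2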